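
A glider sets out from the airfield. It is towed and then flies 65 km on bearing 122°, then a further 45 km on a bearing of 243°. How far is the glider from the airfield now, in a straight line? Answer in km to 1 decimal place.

56.9 km

Leg 1 (122°, 65 km): east 65 sin 122° = 55.12, north 65 cos 122° = -34.44
Leg 2 (243°, 45 km): east 45 sin 243° = -40.10, north 45 cos 243° = -20.43
Net: 15.03 east, -54.87 north. Distance = √((15.03)² + (-54.87)²) = 56.895 km.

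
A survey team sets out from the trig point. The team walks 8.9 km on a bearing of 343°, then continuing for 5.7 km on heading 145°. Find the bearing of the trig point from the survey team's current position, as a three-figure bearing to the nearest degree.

190°

Leg 1 (343°, 8.9 km): east 8.9 sin 343° = -2.60, north 8.9 cos 343° = 8.51
Leg 2 (145°, 5.7 km): east 5.7 sin 145° = 3.27, north 5.7 cos 145° = -4.67
Net displacement: 0.67 east, 3.84 north. Direction back to start is (-0.67, -3.84): bearing = atan2(-0.67, -3.84) mod 360° = 189.85° ≈ 190°.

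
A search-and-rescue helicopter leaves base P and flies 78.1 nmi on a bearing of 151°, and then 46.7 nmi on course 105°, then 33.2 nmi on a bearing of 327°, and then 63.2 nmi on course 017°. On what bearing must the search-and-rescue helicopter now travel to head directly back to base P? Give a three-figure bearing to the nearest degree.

Leg 1 (151°, 78.1 nmi): east 78.1 sin 151° = 37.86, north 78.1 cos 151° = -68.31
Leg 2 (105°, 46.7 nmi): east 46.7 sin 105° = 45.11, north 46.7 cos 105° = -12.09
Leg 3 (327°, 33.2 nmi): east 33.2 sin 327° = -18.08, north 33.2 cos 327° = 27.84
Leg 4 (017°, 63.2 nmi): east 63.2 sin 17° = 18.48, north 63.2 cos 17° = 60.44
Net displacement: 83.37 east, 7.89 north. Direction back to start is (-83.37, -7.89): bearing = atan2(-83.37, -7.89) mod 360° = 264.60° ≈ 265°.

265°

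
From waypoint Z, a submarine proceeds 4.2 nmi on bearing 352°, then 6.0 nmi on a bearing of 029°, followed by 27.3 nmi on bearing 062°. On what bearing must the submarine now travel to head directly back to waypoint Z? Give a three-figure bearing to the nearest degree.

230°

Leg 1 (352°, 4.2 nmi): east 4.2 sin 352° = -0.58, north 4.2 cos 352° = 4.16
Leg 2 (029°, 6.0 nmi): east 6.0 sin 29° = 2.91, north 6.0 cos 29° = 5.25
Leg 3 (062°, 27.3 nmi): east 27.3 sin 62° = 24.10, north 27.3 cos 62° = 12.82
Net displacement: 26.43 east, 22.22 north. Direction back to start is (-26.43, -22.22): bearing = atan2(-26.43, -22.22) mod 360° = 229.94° ≈ 230°.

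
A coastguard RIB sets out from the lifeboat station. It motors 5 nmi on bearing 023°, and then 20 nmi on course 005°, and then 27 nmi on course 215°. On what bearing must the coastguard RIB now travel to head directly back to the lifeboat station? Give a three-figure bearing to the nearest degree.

102°

Leg 1 (023°, 5 nmi): east 5 sin 23° = 1.95, north 5 cos 23° = 4.60
Leg 2 (005°, 20 nmi): east 20 sin 5° = 1.74, north 20 cos 5° = 19.92
Leg 3 (215°, 27 nmi): east 27 sin 215° = -15.49, north 27 cos 215° = -22.12
Net displacement: -11.79 east, 2.41 north. Direction back to start is (11.79, -2.41): bearing = atan2(11.79, -2.41) mod 360° = 101.55° ≈ 102°.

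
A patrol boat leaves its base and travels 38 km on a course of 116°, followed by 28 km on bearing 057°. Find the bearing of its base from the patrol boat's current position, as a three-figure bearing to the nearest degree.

Leg 1 (116°, 38 km): east 38 sin 116° = 34.15, north 38 cos 116° = -16.66
Leg 2 (057°, 28 km): east 28 sin 57° = 23.48, north 28 cos 57° = 15.25
Net displacement: 57.64 east, -1.41 north. Direction back to start is (-57.64, 1.41): bearing = atan2(-57.64, 1.41) mod 360° = 271.40° ≈ 271°.

271°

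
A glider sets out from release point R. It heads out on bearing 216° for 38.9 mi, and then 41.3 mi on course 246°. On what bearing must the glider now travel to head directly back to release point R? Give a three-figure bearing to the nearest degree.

051°

Leg 1 (216°, 38.9 mi): east 38.9 sin 216° = -22.86, north 38.9 cos 216° = -31.47
Leg 2 (246°, 41.3 mi): east 41.3 sin 246° = -37.73, north 41.3 cos 246° = -16.80
Net displacement: -60.59 east, -48.27 north. Direction back to start is (60.59, 48.27): bearing = atan2(60.59, 48.27) mod 360° = 51.46° ≈ 051°.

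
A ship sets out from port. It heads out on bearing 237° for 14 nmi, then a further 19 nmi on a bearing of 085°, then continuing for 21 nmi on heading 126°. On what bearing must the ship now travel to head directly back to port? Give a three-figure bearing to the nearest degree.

307°

Leg 1 (237°, 14 nmi): east 14 sin 237° = -11.74, north 14 cos 237° = -7.62
Leg 2 (085°, 19 nmi): east 19 sin 85° = 18.93, north 19 cos 85° = 1.66
Leg 3 (126°, 21 nmi): east 21 sin 126° = 16.99, north 21 cos 126° = -12.34
Net displacement: 24.18 east, -18.31 north. Direction back to start is (-24.18, 18.31): bearing = atan2(-24.18, 18.31) mod 360° = 307.14° ≈ 307°.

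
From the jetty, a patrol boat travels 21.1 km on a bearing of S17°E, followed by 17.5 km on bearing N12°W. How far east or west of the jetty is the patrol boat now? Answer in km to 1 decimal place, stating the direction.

2.5 km east

Leg 1 (S17°E, 21.1 km): east 21.1 sin 163° = 6.17, north 21.1 cos 163° = -20.18
Leg 2 (N12°W, 17.5 km): east 17.5 sin 348° = -3.64, north 17.5 cos 348° = 17.12
Net east component: 2.53 km.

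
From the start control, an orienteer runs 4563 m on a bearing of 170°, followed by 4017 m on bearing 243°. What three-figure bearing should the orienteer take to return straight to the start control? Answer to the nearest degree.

Leg 1 (170°, 4563 m): east 4563 sin 170° = 792.36, north 4563 cos 170° = -4493.68
Leg 2 (243°, 4017 m): east 4017 sin 243° = -3579.17, north 4017 cos 243° = -1823.68
Net displacement: -2786.82 east, -6317.36 north. Direction back to start is (2786.82, 6317.36): bearing = atan2(2786.82, 6317.36) mod 360° = 23.80° ≈ 024°.

024°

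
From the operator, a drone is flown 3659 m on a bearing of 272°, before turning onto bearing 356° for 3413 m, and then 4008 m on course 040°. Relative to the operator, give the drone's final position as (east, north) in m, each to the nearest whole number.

(-1319, 6603)

Leg 1 (272°, 3659 m): east 3659 sin 272° = -3656.77, north 3659 cos 272° = 127.70
Leg 2 (356°, 3413 m): east 3413 sin 356° = -238.08, north 3413 cos 356° = 3404.69
Leg 3 (040°, 4008 m): east 4008 sin 40° = 2576.29, north 4008 cos 40° = 3070.31
Summing: -1318.56 m east, 6602.69 m north → (-1319, 6603).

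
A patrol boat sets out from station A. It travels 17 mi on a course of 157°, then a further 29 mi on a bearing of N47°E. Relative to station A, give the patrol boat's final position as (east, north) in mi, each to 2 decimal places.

Leg 1 (157°, 17 mi): east 17 sin 157° = 6.64, north 17 cos 157° = -15.65
Leg 2 (N47°E, 29 mi): east 29 sin 47° = 21.21, north 29 cos 47° = 19.78
Summing: 27.85 mi east, 4.13 mi north → (27.85, 4.13).

(27.85, 4.13)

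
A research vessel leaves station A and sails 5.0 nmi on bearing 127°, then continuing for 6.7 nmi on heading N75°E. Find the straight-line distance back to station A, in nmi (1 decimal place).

10.5 nmi

Leg 1 (127°, 5.0 nmi): east 5.0 sin 127° = 3.99, north 5.0 cos 127° = -3.01
Leg 2 (N75°E, 6.7 nmi): east 6.7 sin 75° = 6.47, north 6.7 cos 75° = 1.73
Net: 10.46 east, -1.27 north. Distance = √((10.46)² + (-1.27)²) = 10.542 nmi.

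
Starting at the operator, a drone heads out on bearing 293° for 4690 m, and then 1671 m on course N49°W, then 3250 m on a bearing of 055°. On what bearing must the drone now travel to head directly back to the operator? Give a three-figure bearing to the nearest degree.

149°

Leg 1 (293°, 4690 m): east 4690 sin 293° = -4317.17, north 4690 cos 293° = 1832.53
Leg 2 (N49°W, 1671 m): east 1671 sin 311° = -1261.12, north 1671 cos 311° = 1096.27
Leg 3 (055°, 3250 m): east 3250 sin 55° = 2662.24, north 3250 cos 55° = 1864.12
Net displacement: -2916.04 east, 4792.93 north. Direction back to start is (2916.04, -4792.93): bearing = atan2(2916.04, -4792.93) mod 360° = 148.68° ≈ 149°.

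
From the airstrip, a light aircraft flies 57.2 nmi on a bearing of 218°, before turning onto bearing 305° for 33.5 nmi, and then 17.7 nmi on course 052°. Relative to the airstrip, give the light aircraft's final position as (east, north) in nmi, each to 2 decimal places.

Leg 1 (218°, 57.2 nmi): east 57.2 sin 218° = -35.22, north 57.2 cos 218° = -45.07
Leg 2 (305°, 33.5 nmi): east 33.5 sin 305° = -27.44, north 33.5 cos 305° = 19.21
Leg 3 (052°, 17.7 nmi): east 17.7 sin 52° = 13.95, north 17.7 cos 52° = 10.90
Summing: -48.71 nmi east, -14.96 nmi north → (-48.71, -14.96).

(-48.71, -14.96)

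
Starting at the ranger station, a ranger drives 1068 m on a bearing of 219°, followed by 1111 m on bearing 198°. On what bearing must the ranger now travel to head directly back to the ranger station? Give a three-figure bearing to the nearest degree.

028°

Leg 1 (219°, 1068 m): east 1068 sin 219° = -672.11, north 1068 cos 219° = -829.99
Leg 2 (198°, 1111 m): east 1111 sin 198° = -343.32, north 1111 cos 198° = -1056.62
Net displacement: -1015.43 east, -1886.62 north. Direction back to start is (1015.43, 1886.62): bearing = atan2(1015.43, 1886.62) mod 360° = 28.29° ≈ 028°.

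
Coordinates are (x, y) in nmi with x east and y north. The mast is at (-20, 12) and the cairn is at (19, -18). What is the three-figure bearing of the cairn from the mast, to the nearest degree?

Δeast = 19 − -20 = 39.00; Δnorth = -18 − 12 = -30.00.
Bearing = atan2(Δeast, Δnorth) mod 360° = 127.57° ≈ 128°.

128°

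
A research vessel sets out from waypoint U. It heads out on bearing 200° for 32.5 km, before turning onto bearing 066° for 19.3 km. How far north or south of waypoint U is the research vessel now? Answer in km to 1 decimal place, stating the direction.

22.7 km south

Leg 1 (200°, 32.5 km): east 32.5 sin 200° = -11.12, north 32.5 cos 200° = -30.54
Leg 2 (066°, 19.3 km): east 19.3 sin 66° = 17.63, north 19.3 cos 66° = 7.85
Net north component: -22.69 km.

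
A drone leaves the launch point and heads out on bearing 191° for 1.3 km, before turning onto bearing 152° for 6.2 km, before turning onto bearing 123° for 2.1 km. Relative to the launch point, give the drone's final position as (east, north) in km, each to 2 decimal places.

(4.42, -7.89)

Leg 1 (191°, 1.3 km): east 1.3 sin 191° = -0.25, north 1.3 cos 191° = -1.28
Leg 2 (152°, 6.2 km): east 6.2 sin 152° = 2.91, north 6.2 cos 152° = -5.47
Leg 3 (123°, 2.1 km): east 2.1 sin 123° = 1.76, north 2.1 cos 123° = -1.14
Summing: 4.42 km east, -7.89 km north → (4.42, -7.89).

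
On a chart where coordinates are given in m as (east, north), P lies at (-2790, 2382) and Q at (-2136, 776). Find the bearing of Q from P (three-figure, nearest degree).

158°

Δeast = -2136 − -2790 = 654.00; Δnorth = 776 − 2382 = -1606.00.
Bearing = atan2(Δeast, Δnorth) mod 360° = 157.84° ≈ 158°.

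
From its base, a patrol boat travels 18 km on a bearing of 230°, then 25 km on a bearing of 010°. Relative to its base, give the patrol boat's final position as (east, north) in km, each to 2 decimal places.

Leg 1 (230°, 18 km): east 18 sin 230° = -13.79, north 18 cos 230° = -11.57
Leg 2 (010°, 25 km): east 25 sin 10° = 4.34, north 25 cos 10° = 24.62
Summing: -9.45 km east, 13.05 km north → (-9.45, 13.05).

(-9.45, 13.05)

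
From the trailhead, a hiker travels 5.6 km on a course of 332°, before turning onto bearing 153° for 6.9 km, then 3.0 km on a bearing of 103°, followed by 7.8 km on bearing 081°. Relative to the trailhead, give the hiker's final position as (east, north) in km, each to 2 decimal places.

Leg 1 (332°, 5.6 km): east 5.6 sin 332° = -2.63, north 5.6 cos 332° = 4.94
Leg 2 (153°, 6.9 km): east 6.9 sin 153° = 3.13, north 6.9 cos 153° = -6.15
Leg 3 (103°, 3.0 km): east 3.0 sin 103° = 2.92, north 3.0 cos 103° = -0.67
Leg 4 (081°, 7.8 km): east 7.8 sin 81° = 7.70, north 7.8 cos 81° = 1.22
Summing: 11.13 km east, -0.66 km north → (11.13, -0.66).

(11.13, -0.66)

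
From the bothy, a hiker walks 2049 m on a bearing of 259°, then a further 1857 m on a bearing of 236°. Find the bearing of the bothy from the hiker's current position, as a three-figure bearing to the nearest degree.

Leg 1 (259°, 2049 m): east 2049 sin 259° = -2011.35, north 2049 cos 259° = -390.97
Leg 2 (236°, 1857 m): east 1857 sin 236° = -1539.52, north 1857 cos 236° = -1038.42
Net displacement: -3550.88 east, -1429.39 north. Direction back to start is (3550.88, 1429.39): bearing = atan2(3550.88, 1429.39) mod 360° = 68.07° ≈ 068°.

068°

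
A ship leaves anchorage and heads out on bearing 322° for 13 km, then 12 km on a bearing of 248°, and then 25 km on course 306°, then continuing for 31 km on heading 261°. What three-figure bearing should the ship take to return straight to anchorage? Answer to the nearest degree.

Leg 1 (322°, 13 km): east 13 sin 322° = -8.00, north 13 cos 322° = 10.24
Leg 2 (248°, 12 km): east 12 sin 248° = -11.13, north 12 cos 248° = -4.50
Leg 3 (306°, 25 km): east 25 sin 306° = -20.23, north 25 cos 306° = 14.69
Leg 4 (261°, 31 km): east 31 sin 261° = -30.62, north 31 cos 261° = -4.85
Net displacement: -69.97 east, 15.59 north. Direction back to start is (69.97, -15.59): bearing = atan2(69.97, -15.59) mod 360° = 102.56° ≈ 103°.

103°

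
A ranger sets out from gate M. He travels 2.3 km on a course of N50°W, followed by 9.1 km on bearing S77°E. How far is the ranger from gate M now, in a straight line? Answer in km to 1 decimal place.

7.1 km

Leg 1 (N50°W, 2.3 km): east 2.3 sin 310° = -1.76, north 2.3 cos 310° = 1.48
Leg 2 (S77°E, 9.1 km): east 9.1 sin 103° = 8.87, north 9.1 cos 103° = -2.05
Net: 7.10 east, -0.57 north. Distance = √((7.10)² + (-0.57)²) = 7.128 km.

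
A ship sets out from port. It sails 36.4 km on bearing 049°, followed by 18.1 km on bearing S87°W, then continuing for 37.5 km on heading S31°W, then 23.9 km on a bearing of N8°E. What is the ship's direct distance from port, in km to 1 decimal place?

Leg 1 (049°, 36.4 km): east 36.4 sin 49° = 27.47, north 36.4 cos 49° = 23.88
Leg 2 (S87°W, 18.1 km): east 18.1 sin 267° = -18.08, north 18.1 cos 267° = -0.95
Leg 3 (S31°W, 37.5 km): east 37.5 sin 211° = -19.31, north 37.5 cos 211° = -32.14
Leg 4 (N8°E, 23.9 km): east 23.9 sin 8° = 3.33, north 23.9 cos 8° = 23.67
Net: -6.59 east, 14.46 north. Distance = √((-6.59)² + (14.46)²) = 15.889 km.

15.9 km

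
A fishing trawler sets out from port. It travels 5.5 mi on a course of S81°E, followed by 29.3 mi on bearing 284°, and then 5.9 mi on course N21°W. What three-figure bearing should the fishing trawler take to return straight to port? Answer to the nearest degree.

115°

Leg 1 (S81°E, 5.5 mi): east 5.5 sin 99° = 5.43, north 5.5 cos 99° = -0.86
Leg 2 (284°, 29.3 mi): east 29.3 sin 284° = -28.43, north 29.3 cos 284° = 7.09
Leg 3 (N21°W, 5.9 mi): east 5.9 sin 339° = -2.11, north 5.9 cos 339° = 5.51
Net displacement: -25.11 east, 11.74 north. Direction back to start is (25.11, -11.74): bearing = atan2(25.11, -11.74) mod 360° = 115.05° ≈ 115°.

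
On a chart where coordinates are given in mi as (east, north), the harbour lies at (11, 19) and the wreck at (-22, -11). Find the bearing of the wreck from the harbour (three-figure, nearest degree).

228°

Δeast = -22 − 11 = -33.00; Δnorth = -11 − 19 = -30.00.
Bearing = atan2(Δeast, Δnorth) mod 360° = 227.73° ≈ 228°.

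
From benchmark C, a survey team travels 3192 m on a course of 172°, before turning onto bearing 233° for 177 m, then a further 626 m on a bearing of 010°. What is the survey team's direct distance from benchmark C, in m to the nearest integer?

2683 m

Leg 1 (172°, 3192 m): east 3192 sin 172° = 444.24, north 3192 cos 172° = -3160.94
Leg 2 (233°, 177 m): east 177 sin 233° = -141.36, north 177 cos 233° = -106.52
Leg 3 (010°, 626 m): east 626 sin 10° = 108.70, north 626 cos 10° = 616.49
Net: 411.59 east, -2650.97 north. Distance = √((411.59)² + (-2650.97)²) = 2682.728 m.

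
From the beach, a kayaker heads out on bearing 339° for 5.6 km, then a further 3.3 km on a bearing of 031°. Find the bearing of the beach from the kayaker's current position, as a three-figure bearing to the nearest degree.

178°

Leg 1 (339°, 5.6 km): east 5.6 sin 339° = -2.01, north 5.6 cos 339° = 5.23
Leg 2 (031°, 3.3 km): east 3.3 sin 31° = 1.70, north 3.3 cos 31° = 2.83
Net displacement: -0.31 east, 8.06 north. Direction back to start is (0.31, -8.06): bearing = atan2(0.31, -8.06) mod 360° = 177.82° ≈ 178°.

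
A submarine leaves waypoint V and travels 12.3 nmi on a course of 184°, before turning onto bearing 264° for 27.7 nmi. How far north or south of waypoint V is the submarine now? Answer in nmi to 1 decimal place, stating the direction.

15.2 nmi south

Leg 1 (184°, 12.3 nmi): east 12.3 sin 184° = -0.86, north 12.3 cos 184° = -12.27
Leg 2 (264°, 27.7 nmi): east 27.7 sin 264° = -27.55, north 27.7 cos 264° = -2.90
Net north component: -15.17 nmi.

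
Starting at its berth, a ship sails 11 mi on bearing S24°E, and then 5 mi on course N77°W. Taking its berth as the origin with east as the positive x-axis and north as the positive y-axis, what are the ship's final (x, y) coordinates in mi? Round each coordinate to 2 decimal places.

(-0.40, -8.92)

Leg 1 (S24°E, 11 mi): east 11 sin 156° = 4.47, north 11 cos 156° = -10.05
Leg 2 (N77°W, 5 mi): east 5 sin 283° = -4.87, north 5 cos 283° = 1.12
Summing: -0.40 mi east, -8.92 mi north → (-0.40, -8.92).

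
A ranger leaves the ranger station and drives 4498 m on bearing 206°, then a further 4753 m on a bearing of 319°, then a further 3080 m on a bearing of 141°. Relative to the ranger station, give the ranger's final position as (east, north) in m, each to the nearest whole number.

(-3152, -2849)

Leg 1 (206°, 4498 m): east 4498 sin 206° = -1971.79, north 4498 cos 206° = -4042.78
Leg 2 (319°, 4753 m): east 4753 sin 319° = -3118.25, north 4753 cos 319° = 3587.13
Leg 3 (141°, 3080 m): east 3080 sin 141° = 1938.31, north 3080 cos 141° = -2393.61
Summing: -3151.74 m east, -2849.25 m north → (-3152, -2849).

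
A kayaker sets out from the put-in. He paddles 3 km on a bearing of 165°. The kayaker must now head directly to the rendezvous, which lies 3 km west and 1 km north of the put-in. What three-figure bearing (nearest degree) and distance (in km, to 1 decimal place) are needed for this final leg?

316°, 5.4 km

Leg 1 (165°, 3 km): east 3 sin 165° = 0.78, north 3 cos 165° = -2.90
Current position: (0.78, -2.90). Target: (-3, 1). Remaining: Δeast = -3.78, Δnorth = 3.90.
Bearing = atan2(-3.78, 3.90) mod 360° = 315.91°; distance = √((-3.78)² + (3.90)²) = 5.427 km.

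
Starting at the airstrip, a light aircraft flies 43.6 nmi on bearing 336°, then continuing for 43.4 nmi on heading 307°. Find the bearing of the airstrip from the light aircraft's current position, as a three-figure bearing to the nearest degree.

142°

Leg 1 (336°, 43.6 nmi): east 43.6 sin 336° = -17.73, north 43.6 cos 336° = 39.83
Leg 2 (307°, 43.4 nmi): east 43.4 sin 307° = -34.66, north 43.4 cos 307° = 26.12
Net displacement: -52.39 east, 65.95 north. Direction back to start is (52.39, -65.95): bearing = atan2(52.39, -65.95) mod 360° = 141.53° ≈ 142°.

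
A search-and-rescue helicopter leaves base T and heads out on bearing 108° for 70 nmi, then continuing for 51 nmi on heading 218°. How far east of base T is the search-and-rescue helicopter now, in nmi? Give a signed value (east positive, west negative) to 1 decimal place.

Leg 1 (108°, 70 nmi): east 70 sin 108° = 66.57, north 70 cos 108° = -21.63
Leg 2 (218°, 51 nmi): east 51 sin 218° = -31.40, north 51 cos 218° = -40.19
Net east component: 35.18 nmi.

35.2 nmi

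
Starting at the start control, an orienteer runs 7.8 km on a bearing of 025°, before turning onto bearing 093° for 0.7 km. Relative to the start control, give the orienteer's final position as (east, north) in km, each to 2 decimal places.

(4.00, 7.03)

Leg 1 (025°, 7.8 km): east 7.8 sin 25° = 3.30, north 7.8 cos 25° = 7.07
Leg 2 (093°, 0.7 km): east 0.7 sin 93° = 0.70, north 0.7 cos 93° = -0.04
Summing: 4.00 km east, 7.03 km north → (4.00, 7.03).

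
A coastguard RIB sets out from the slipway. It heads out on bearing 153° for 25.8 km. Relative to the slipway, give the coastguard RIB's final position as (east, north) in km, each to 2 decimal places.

Leg 1 (153°, 25.8 km): east 25.8 sin 153° = 11.71, north 25.8 cos 153° = -22.99
Summing: 11.71 km east, -22.99 km north → (11.71, -22.99).

(11.71, -22.99)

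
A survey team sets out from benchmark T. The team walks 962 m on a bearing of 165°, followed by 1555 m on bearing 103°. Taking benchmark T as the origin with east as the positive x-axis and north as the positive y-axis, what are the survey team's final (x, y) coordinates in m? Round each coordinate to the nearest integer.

(1764, -1279)

Leg 1 (165°, 962 m): east 962 sin 165° = 248.98, north 962 cos 165° = -929.22
Leg 2 (103°, 1555 m): east 1555 sin 103° = 1515.15, north 1555 cos 103° = -349.80
Summing: 1764.13 m east, -1279.02 m north → (1764, -1279).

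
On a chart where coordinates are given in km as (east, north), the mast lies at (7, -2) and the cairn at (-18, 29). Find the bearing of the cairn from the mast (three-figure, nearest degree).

Δeast = -18 − 7 = -25.00; Δnorth = 29 − -2 = 31.00.
Bearing = atan2(Δeast, Δnorth) mod 360° = 321.12° ≈ 321°.

321°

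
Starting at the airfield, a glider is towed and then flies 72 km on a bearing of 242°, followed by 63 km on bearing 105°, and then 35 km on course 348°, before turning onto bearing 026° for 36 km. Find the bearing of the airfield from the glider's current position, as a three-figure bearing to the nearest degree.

Leg 1 (242°, 72 km): east 72 sin 242° = -63.57, north 72 cos 242° = -33.80
Leg 2 (105°, 63 km): east 63 sin 105° = 60.85, north 63 cos 105° = -16.31
Leg 3 (348°, 35 km): east 35 sin 348° = -7.28, north 35 cos 348° = 34.24
Leg 4 (026°, 36 km): east 36 sin 26° = 15.78, north 36 cos 26° = 32.36
Net displacement: 5.79 east, 16.48 north. Direction back to start is (-5.79, -16.48): bearing = atan2(-5.79, -16.48) mod 360° = 199.34° ≈ 199°.

199°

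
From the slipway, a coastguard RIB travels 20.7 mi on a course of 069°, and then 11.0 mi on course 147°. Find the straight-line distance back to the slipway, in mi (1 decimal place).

25.4 mi

Leg 1 (069°, 20.7 mi): east 20.7 sin 69° = 19.33, north 20.7 cos 69° = 7.42
Leg 2 (147°, 11.0 mi): east 11.0 sin 147° = 5.99, north 11.0 cos 147° = -9.23
Net: 25.32 east, -1.81 north. Distance = √((25.32)² + (-1.81)²) = 25.381 mi.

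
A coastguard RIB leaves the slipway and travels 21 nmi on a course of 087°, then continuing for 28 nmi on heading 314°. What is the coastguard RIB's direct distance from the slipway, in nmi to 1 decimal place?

Leg 1 (087°, 21 nmi): east 21 sin 87° = 20.97, north 21 cos 87° = 1.10
Leg 2 (314°, 28 nmi): east 28 sin 314° = -20.14, north 28 cos 314° = 19.45
Net: 0.83 east, 20.55 north. Distance = √((0.83)² + (20.55)²) = 20.566 nmi.

20.6 nmi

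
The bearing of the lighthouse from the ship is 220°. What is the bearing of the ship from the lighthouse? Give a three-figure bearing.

Back-bearing = 220° − 180° = 040°.

040°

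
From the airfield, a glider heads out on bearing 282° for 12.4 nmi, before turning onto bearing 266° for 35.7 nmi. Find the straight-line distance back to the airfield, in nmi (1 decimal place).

47.7 nmi

Leg 1 (282°, 12.4 nmi): east 12.4 sin 282° = -12.13, north 12.4 cos 282° = 2.58
Leg 2 (266°, 35.7 nmi): east 35.7 sin 266° = -35.61, north 35.7 cos 266° = -2.49
Net: -47.74 east, 0.09 north. Distance = √((-47.74)² + (0.09)²) = 47.742 nmi.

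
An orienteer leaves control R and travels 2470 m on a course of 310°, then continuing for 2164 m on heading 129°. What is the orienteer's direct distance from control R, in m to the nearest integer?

309 m

Leg 1 (310°, 2470 m): east 2470 sin 310° = -1892.13, north 2470 cos 310° = 1587.69
Leg 2 (129°, 2164 m): east 2164 sin 129° = 1681.74, north 2164 cos 129° = -1361.85
Net: -210.39 east, 225.84 north. Distance = √((-210.39)² + (225.84)²) = 308.649 m.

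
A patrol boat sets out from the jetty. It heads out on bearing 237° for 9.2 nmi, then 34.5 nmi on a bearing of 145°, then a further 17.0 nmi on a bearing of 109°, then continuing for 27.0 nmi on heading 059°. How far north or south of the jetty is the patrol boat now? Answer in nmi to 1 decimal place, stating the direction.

Leg 1 (237°, 9.2 nmi): east 9.2 sin 237° = -7.72, north 9.2 cos 237° = -5.01
Leg 2 (145°, 34.5 nmi): east 34.5 sin 145° = 19.79, north 34.5 cos 145° = -28.26
Leg 3 (109°, 17.0 nmi): east 17.0 sin 109° = 16.07, north 17.0 cos 109° = -5.53
Leg 4 (059°, 27.0 nmi): east 27.0 sin 59° = 23.14, north 27.0 cos 59° = 13.91
Net north component: -24.90 nmi.

24.9 nmi south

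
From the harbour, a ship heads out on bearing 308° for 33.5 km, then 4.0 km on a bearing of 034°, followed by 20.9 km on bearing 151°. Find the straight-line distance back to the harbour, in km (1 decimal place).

Leg 1 (308°, 33.5 km): east 33.5 sin 308° = -26.40, north 33.5 cos 308° = 20.62
Leg 2 (034°, 4.0 km): east 4.0 sin 34° = 2.24, north 4.0 cos 34° = 3.32
Leg 3 (151°, 20.9 km): east 20.9 sin 151° = 10.13, north 20.9 cos 151° = -18.28
Net: -14.03 east, 5.66 north. Distance = √((-14.03)² + (5.66)²) = 15.128 km.

15.1 km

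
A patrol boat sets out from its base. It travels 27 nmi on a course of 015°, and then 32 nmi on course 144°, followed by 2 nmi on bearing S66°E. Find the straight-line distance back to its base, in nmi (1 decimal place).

Leg 1 (015°, 27 nmi): east 27 sin 15° = 6.99, north 27 cos 15° = 26.08
Leg 2 (144°, 32 nmi): east 32 sin 144° = 18.81, north 32 cos 144° = -25.89
Leg 3 (S66°E, 2 nmi): east 2 sin 114° = 1.83, north 2 cos 114° = -0.81
Net: 27.62 east, -0.62 north. Distance = √((27.62)² + (-0.62)²) = 27.631 nmi.

27.6 nmi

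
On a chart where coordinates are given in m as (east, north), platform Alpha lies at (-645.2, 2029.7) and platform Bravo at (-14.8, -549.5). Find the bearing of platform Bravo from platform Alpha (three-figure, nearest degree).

166°

Δeast = -14.8 − -645.2 = 630.40; Δnorth = -549.5 − 2029.7 = -2579.20.
Bearing = atan2(Δeast, Δnorth) mod 360° = 166.27° ≈ 166°.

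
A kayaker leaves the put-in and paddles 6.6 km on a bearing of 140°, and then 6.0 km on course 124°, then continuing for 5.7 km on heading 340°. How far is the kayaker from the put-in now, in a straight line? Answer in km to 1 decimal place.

Leg 1 (140°, 6.6 km): east 6.6 sin 140° = 4.24, north 6.6 cos 140° = -5.06
Leg 2 (124°, 6.0 km): east 6.0 sin 124° = 4.97, north 6.0 cos 124° = -3.36
Leg 3 (340°, 5.7 km): east 5.7 sin 340° = -1.95, north 5.7 cos 340° = 5.36
Net: 7.27 east, -3.05 north. Distance = √((7.27)² + (-3.05)²) = 7.883 km.

7.9 km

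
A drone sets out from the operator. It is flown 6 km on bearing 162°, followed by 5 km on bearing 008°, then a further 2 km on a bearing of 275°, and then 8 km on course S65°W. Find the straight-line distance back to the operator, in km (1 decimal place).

Leg 1 (162°, 6 km): east 6 sin 162° = 1.85, north 6 cos 162° = -5.71
Leg 2 (008°, 5 km): east 5 sin 8° = 0.70, north 5 cos 8° = 4.95
Leg 3 (275°, 2 km): east 2 sin 275° = -1.99, north 2 cos 275° = 0.17
Leg 4 (S65°W, 8 km): east 8 sin 245° = -7.25, north 8 cos 245° = -3.38
Net: -6.69 east, -3.96 north. Distance = √((-6.69)² + (-3.96)²) = 7.777 km.

7.8 km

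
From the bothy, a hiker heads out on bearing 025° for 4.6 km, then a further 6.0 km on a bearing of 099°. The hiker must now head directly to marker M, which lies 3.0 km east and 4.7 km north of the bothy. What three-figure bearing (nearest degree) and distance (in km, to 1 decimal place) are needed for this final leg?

Leg 1 (025°, 4.6 km): east 4.6 sin 25° = 1.94, north 4.6 cos 25° = 4.17
Leg 2 (099°, 6.0 km): east 6.0 sin 99° = 5.93, north 6.0 cos 99° = -0.94
Current position: (7.87, 3.23). Target: (3.0, 4.7). Remaining: Δeast = -4.87, Δnorth = 1.47.
Bearing = atan2(-4.87, 1.47) mod 360° = 286.79°; distance = √((-4.87)² + (1.47)²) = 5.087 km.

287°, 5.1 km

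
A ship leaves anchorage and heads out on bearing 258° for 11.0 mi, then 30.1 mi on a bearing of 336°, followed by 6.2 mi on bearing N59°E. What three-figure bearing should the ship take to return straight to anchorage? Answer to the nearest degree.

148°

Leg 1 (258°, 11.0 mi): east 11.0 sin 258° = -10.76, north 11.0 cos 258° = -2.29
Leg 2 (336°, 30.1 mi): east 30.1 sin 336° = -12.24, north 30.1 cos 336° = 27.50
Leg 3 (N59°E, 6.2 mi): east 6.2 sin 59° = 5.31, north 6.2 cos 59° = 3.19
Net displacement: -17.69 east, 28.40 north. Direction back to start is (17.69, -28.40): bearing = atan2(17.69, -28.40) mod 360° = 148.09° ≈ 148°.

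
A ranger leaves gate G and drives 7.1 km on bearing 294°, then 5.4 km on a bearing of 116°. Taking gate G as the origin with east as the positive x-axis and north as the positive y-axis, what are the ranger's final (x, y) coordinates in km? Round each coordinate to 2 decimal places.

(-1.63, 0.52)

Leg 1 (294°, 7.1 km): east 7.1 sin 294° = -6.49, north 7.1 cos 294° = 2.89
Leg 2 (116°, 5.4 km): east 5.4 sin 116° = 4.85, north 5.4 cos 116° = -2.37
Summing: -1.63 km east, 0.52 km north → (-1.63, 0.52).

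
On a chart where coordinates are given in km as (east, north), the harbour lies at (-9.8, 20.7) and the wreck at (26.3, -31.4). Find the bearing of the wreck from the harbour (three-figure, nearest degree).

145°

Δeast = 26.3 − -9.8 = 36.10; Δnorth = -31.4 − 20.7 = -52.10.
Bearing = atan2(Δeast, Δnorth) mod 360° = 145.28° ≈ 145°.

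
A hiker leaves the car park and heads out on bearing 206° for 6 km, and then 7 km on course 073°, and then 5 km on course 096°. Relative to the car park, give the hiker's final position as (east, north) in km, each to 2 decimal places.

Leg 1 (206°, 6 km): east 6 sin 206° = -2.63, north 6 cos 206° = -5.39
Leg 2 (073°, 7 km): east 7 sin 73° = 6.69, north 7 cos 73° = 2.05
Leg 3 (096°, 5 km): east 5 sin 96° = 4.97, north 5 cos 96° = -0.52
Summing: 9.04 km east, -3.87 km north → (9.04, -3.87).

(9.04, -3.87)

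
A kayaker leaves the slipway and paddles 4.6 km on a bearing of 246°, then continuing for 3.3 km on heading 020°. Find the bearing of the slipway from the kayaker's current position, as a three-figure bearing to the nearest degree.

Leg 1 (246°, 4.6 km): east 4.6 sin 246° = -4.20, north 4.6 cos 246° = -1.87
Leg 2 (020°, 3.3 km): east 3.3 sin 20° = 1.13, north 3.3 cos 20° = 3.10
Net displacement: -3.07 east, 1.23 north. Direction back to start is (3.07, -1.23): bearing = atan2(3.07, -1.23) mod 360° = 111.81° ≈ 112°.

112°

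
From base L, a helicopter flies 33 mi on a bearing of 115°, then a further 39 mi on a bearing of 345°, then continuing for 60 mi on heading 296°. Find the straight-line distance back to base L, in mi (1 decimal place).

Leg 1 (115°, 33 mi): east 33 sin 115° = 29.91, north 33 cos 115° = -13.95
Leg 2 (345°, 39 mi): east 39 sin 345° = -10.09, north 39 cos 345° = 37.67
Leg 3 (296°, 60 mi): east 60 sin 296° = -53.93, north 60 cos 296° = 26.30
Net: -34.11 east, 50.03 north. Distance = √((-34.11)² + (50.03)²) = 60.551 mi.

60.6 mi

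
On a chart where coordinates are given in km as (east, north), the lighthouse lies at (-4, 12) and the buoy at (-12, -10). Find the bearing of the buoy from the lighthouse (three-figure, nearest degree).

Δeast = -12 − -4 = -8.00; Δnorth = -10 − 12 = -22.00.
Bearing = atan2(Δeast, Δnorth) mod 360° = 199.98° ≈ 200°.

200°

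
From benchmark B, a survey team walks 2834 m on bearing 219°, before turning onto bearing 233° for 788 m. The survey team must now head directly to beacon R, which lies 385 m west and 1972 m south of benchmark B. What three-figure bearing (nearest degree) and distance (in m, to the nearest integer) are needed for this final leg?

Leg 1 (219°, 2834 m): east 2834 sin 219° = -1783.49, north 2834 cos 219° = -2202.43
Leg 2 (233°, 788 m): east 788 sin 233° = -629.32, north 788 cos 233° = -474.23
Current position: (-2412.82, -2676.66). Target: (-385, -1972). Remaining: Δeast = 2027.82, Δnorth = 704.66.
Bearing = atan2(2027.82, 704.66) mod 360° = 70.84°; distance = √((2027.82)² + (704.66)²) = 2146.764 m.

071°, 2147 m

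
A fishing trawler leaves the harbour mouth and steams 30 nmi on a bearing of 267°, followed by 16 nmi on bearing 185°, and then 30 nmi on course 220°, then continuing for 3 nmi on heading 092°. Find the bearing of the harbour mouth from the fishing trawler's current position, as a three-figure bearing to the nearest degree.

Leg 1 (267°, 30 nmi): east 30 sin 267° = -29.96, north 30 cos 267° = -1.57
Leg 2 (185°, 16 nmi): east 16 sin 185° = -1.39, north 16 cos 185° = -15.94
Leg 3 (220°, 30 nmi): east 30 sin 220° = -19.28, north 30 cos 220° = -22.98
Leg 4 (092°, 3 nmi): east 3 sin 92° = 3.00, north 3 cos 92° = -0.10
Net displacement: -47.64 east, -40.60 north. Direction back to start is (47.64, 40.60): bearing = atan2(47.64, 40.60) mod 360° = 49.56° ≈ 050°.

050°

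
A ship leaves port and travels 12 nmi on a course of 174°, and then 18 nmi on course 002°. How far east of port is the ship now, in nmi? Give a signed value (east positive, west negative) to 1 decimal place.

Leg 1 (174°, 12 nmi): east 12 sin 174° = 1.25, north 12 cos 174° = -11.93
Leg 2 (002°, 18 nmi): east 18 sin 2° = 0.63, north 18 cos 2° = 17.99
Net east component: 1.88 nmi.

1.9 nmi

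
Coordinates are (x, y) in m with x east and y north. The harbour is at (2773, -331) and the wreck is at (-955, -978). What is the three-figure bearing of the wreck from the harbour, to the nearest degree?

260°

Δeast = -955 − 2773 = -3728.00; Δnorth = -978 − -331 = -647.00.
Bearing = atan2(Δeast, Δnorth) mod 360° = 260.15° ≈ 260°.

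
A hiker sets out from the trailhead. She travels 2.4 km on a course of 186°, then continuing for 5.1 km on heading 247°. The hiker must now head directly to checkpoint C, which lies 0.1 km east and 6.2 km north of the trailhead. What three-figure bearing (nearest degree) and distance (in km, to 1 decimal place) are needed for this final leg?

Leg 1 (186°, 2.4 km): east 2.4 sin 186° = -0.25, north 2.4 cos 186° = -2.39
Leg 2 (247°, 5.1 km): east 5.1 sin 247° = -4.69, north 5.1 cos 247° = -1.99
Current position: (-4.95, -4.38). Target: (0.1, 6.2). Remaining: Δeast = 5.05, Δnorth = 10.58.
Bearing = atan2(5.05, 10.58) mod 360° = 25.50°; distance = √((5.05)² + (10.58)²) = 11.721 km.

025°, 11.7 km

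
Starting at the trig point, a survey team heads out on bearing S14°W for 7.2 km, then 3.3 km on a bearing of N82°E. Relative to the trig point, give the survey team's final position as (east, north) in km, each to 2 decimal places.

(1.53, -6.53)

Leg 1 (S14°W, 7.2 km): east 7.2 sin 194° = -1.74, north 7.2 cos 194° = -6.99
Leg 2 (N82°E, 3.3 km): east 3.3 sin 82° = 3.27, north 3.3 cos 82° = 0.46
Summing: 1.53 km east, -6.53 km north → (1.53, -6.53).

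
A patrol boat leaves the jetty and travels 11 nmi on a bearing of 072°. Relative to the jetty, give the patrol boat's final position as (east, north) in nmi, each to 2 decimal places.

Leg 1 (072°, 11 nmi): east 11 sin 72° = 10.46, north 11 cos 72° = 3.40
Summing: 10.46 nmi east, 3.40 nmi north → (10.46, 3.40).

(10.46, 3.40)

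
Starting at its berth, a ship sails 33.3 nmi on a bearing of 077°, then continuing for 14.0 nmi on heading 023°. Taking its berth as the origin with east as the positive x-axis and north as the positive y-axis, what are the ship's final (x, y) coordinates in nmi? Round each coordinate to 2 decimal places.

Leg 1 (077°, 33.3 nmi): east 33.3 sin 77° = 32.45, north 33.3 cos 77° = 7.49
Leg 2 (023°, 14.0 nmi): east 14.0 sin 23° = 5.47, north 14.0 cos 23° = 12.89
Summing: 37.92 nmi east, 20.38 nmi north → (37.92, 20.38).

(37.92, 20.38)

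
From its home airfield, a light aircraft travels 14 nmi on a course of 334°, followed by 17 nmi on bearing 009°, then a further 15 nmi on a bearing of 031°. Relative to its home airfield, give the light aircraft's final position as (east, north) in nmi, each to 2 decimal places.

(4.25, 42.23)

Leg 1 (334°, 14 nmi): east 14 sin 334° = -6.14, north 14 cos 334° = 12.58
Leg 2 (009°, 17 nmi): east 17 sin 9° = 2.66, north 17 cos 9° = 16.79
Leg 3 (031°, 15 nmi): east 15 sin 31° = 7.73, north 15 cos 31° = 12.86
Summing: 4.25 nmi east, 42.23 nmi north → (4.25, 42.23).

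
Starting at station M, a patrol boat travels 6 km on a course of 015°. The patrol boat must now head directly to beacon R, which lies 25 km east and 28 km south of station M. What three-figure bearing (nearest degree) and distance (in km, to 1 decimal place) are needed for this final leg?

145°, 41.1 km

Leg 1 (015°, 6 km): east 6 sin 15° = 1.55, north 6 cos 15° = 5.80
Current position: (1.55, 5.80). Target: (25, -28). Remaining: Δeast = 23.45, Δnorth = -33.80.
Bearing = atan2(23.45, -33.80) mod 360° = 145.25°; distance = √((23.45)² + (-33.80)²) = 41.133 km.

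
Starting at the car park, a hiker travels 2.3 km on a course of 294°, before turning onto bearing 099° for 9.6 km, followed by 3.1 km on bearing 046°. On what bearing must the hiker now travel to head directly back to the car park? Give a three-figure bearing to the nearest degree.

Leg 1 (294°, 2.3 km): east 2.3 sin 294° = -2.10, north 2.3 cos 294° = 0.94
Leg 2 (099°, 9.6 km): east 9.6 sin 99° = 9.48, north 9.6 cos 99° = -1.50
Leg 3 (046°, 3.1 km): east 3.1 sin 46° = 2.23, north 3.1 cos 46° = 2.15
Net displacement: 9.61 east, 1.59 north. Direction back to start is (-9.61, -1.59): bearing = atan2(-9.61, -1.59) mod 360° = 260.62° ≈ 261°.

261°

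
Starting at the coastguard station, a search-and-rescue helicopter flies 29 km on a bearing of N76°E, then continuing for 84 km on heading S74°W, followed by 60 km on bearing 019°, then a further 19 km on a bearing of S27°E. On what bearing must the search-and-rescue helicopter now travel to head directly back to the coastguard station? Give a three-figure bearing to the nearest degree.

134°

Leg 1 (N76°E, 29 km): east 29 sin 76° = 28.14, north 29 cos 76° = 7.02
Leg 2 (S74°W, 84 km): east 84 sin 254° = -80.75, north 84 cos 254° = -23.15
Leg 3 (019°, 60 km): east 60 sin 19° = 19.53, north 60 cos 19° = 56.73
Leg 4 (S27°E, 19 km): east 19 sin 153° = 8.63, north 19 cos 153° = -16.93
Net displacement: -24.45 east, 23.66 north. Direction back to start is (24.45, -23.66): bearing = atan2(24.45, -23.66) mod 360° = 134.07° ≈ 134°.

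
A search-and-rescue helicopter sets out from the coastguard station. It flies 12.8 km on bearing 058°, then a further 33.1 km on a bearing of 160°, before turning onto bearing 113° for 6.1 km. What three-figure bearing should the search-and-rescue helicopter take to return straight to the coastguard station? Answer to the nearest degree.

314°

Leg 1 (058°, 12.8 km): east 12.8 sin 58° = 10.86, north 12.8 cos 58° = 6.78
Leg 2 (160°, 33.1 km): east 33.1 sin 160° = 11.32, north 33.1 cos 160° = -31.10
Leg 3 (113°, 6.1 km): east 6.1 sin 113° = 5.62, north 6.1 cos 113° = -2.38
Net displacement: 27.79 east, -26.70 north. Direction back to start is (-27.79, 26.70): bearing = atan2(-27.79, 26.70) mod 360° = 313.86° ≈ 314°.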